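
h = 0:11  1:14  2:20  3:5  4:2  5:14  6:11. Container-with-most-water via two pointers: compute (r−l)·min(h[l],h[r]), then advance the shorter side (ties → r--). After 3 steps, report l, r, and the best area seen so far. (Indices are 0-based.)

l=1, r=4, best area=66

[0,6] min(11,11)*6=66 best=66 * → r--
[0,5] min(11,14)*5=55 best=66 → l++
[1,5] min(14,14)*4=56 best=66 → r--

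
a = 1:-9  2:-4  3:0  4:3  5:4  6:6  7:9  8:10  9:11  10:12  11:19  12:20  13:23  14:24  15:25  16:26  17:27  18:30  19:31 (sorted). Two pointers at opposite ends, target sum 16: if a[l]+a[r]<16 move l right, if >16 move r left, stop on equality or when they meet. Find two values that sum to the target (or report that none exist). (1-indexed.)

l=1 r=19: -9+31=22 >16, r--
l=1 r=18: -9+30=21 >16, r--
l=1 r=17: -9+27=18 >16, r--
l=1 r=16: -9+26=17 >16, r--
l=1 r=15: -9+25=16, found

(-9, 25)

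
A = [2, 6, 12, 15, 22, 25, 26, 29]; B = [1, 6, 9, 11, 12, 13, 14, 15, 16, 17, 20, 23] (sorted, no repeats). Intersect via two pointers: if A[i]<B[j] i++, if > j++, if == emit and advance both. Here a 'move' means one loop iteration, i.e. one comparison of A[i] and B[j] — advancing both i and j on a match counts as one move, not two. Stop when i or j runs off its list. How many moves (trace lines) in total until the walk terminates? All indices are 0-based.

[i=0,j=0] 2>1 → j++
[i=0,j=1] 2<6 → i++
[i=1,j=1] 6==6 emit → i++,j++
[i=2,j=2] 12>9 → j++
[i=2,j=3] 12>11 → j++
[i=2,j=4] 12==12 emit → i++,j++
[i=3,j=5] 15>13 → j++
[i=3,j=6] 15>14 → j++
[i=3,j=7] 15==15 emit → i++,j++
[i=4,j=8] 22>16 → j++
[i=4,j=9] 22>17 → j++
[i=4,j=10] 22>20 → j++
[i=4,j=11] 22<23 → i++
[i=5,j=11] 25>23 → j++

14 moves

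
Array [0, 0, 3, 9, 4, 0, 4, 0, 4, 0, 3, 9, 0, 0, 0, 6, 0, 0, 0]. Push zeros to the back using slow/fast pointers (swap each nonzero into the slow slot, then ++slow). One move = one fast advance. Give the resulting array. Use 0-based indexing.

[3, 9, 4, 4, 4, 3, 9, 6, 0, 0, 0, 0, 0, 0, 0, 0, 0, 0, 0]

slow=0 fast=0: a[fast]=0, fast++
slow=0 fast=1: a[fast]=0, fast++
slow=0 fast=2: a[fast]=3≠0 swap→a[0]=3, slow++,fast++
slow=1 fast=3: a[fast]=9≠0 swap→a[1]=9, slow++,fast++
slow=2 fast=4: a[fast]=4≠0 swap→a[2]=4, slow++,fast++
slow=3 fast=5: a[fast]=0, fast++
slow=3 fast=6: a[fast]=4≠0 swap→a[3]=4, slow++,fast++
slow=4 fast=7: a[fast]=0, fast++
slow=4 fast=8: a[fast]=4≠0 swap→a[4]=4, slow++,fast++
slow=5 fast=9: a[fast]=0, fast++
slow=5 fast=10: a[fast]=3≠0 swap→a[5]=3, slow++,fast++
slow=6 fast=11: a[fast]=9≠0 swap→a[6]=9, slow++,fast++
slow=7 fast=12: a[fast]=0, fast++
slow=7 fast=13: a[fast]=0, fast++
slow=7 fast=14: a[fast]=0, fast++
slow=7 fast=15: a[fast]=6≠0 swap→a[7]=6, slow++,fast++
slow=8 fast=16: a[fast]=0, fast++
slow=8 fast=17: a[fast]=0, fast++
slow=8 fast=18: a[fast]=0, fast++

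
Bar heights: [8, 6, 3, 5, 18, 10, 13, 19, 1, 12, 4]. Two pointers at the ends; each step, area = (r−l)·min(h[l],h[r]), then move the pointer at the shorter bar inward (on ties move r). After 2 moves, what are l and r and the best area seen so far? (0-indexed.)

l=1, r=9, best area=72

l=0 r=10: min(8,4)*10=40 best=40 *, r--
l=0 r=9: min(8,12)*9=72 best=72 *, l++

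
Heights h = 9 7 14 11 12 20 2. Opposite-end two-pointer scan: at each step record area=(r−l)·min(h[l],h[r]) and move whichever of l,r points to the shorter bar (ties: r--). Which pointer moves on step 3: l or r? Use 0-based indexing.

l

l=0 r=6: min(9,2)*6=12 best=12 *, r--
l=0 r=5: min(9,20)*5=45 best=45 *, l++
l=1 r=5: min(7,20)*4=28 best=45, l++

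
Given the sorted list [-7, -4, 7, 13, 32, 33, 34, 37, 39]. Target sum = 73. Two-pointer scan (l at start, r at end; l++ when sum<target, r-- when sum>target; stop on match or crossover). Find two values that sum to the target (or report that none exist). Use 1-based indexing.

l=1 r=9: -7+39=32 <73, l++
l=2 r=9: -4+39=35 <73, l++
l=3 r=9: 7+39=46 <73, l++
l=4 r=9: 13+39=52 <73, l++
l=5 r=9: 32+39=71 <73, l++
l=6 r=9: 33+39=72 <73, l++
l=7 r=9: 34+39=73, found

(34, 39)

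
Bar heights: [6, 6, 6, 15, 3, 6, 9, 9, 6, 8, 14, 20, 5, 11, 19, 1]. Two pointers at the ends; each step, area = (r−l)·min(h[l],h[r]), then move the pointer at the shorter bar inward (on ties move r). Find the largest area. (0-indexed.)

max area = 165

[0,15] min(6,1)*15=15 best=15 * → r--
[0,14] min(6,19)*14=84 best=84 * → l++
[1,14] min(6,19)*13=78 best=84 → l++
[2,14] min(6,19)*12=72 best=84 → l++
[3,14] min(15,19)*11=165 best=165 * → l++
[4,14] min(3,19)*10=30 best=165 → l++
[5,14] min(6,19)*9=54 best=165 → l++
[6,14] min(9,19)*8=72 best=165 → l++
[7,14] min(9,19)*7=63 best=165 → l++
[8,14] min(6,19)*6=36 best=165 → l++
[9,14] min(8,19)*5=40 best=165 → l++
[10,14] min(14,19)*4=56 best=165 → l++
[11,14] min(20,19)*3=57 best=165 → r--
[11,13] min(20,11)*2=22 best=165 → r--
[11,12] min(20,5)*1=5 best=165 → r--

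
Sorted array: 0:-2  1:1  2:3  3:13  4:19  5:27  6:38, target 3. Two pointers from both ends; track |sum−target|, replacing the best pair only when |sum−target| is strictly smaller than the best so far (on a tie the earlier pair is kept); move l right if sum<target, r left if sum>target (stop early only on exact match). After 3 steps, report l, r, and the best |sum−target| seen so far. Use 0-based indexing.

l=0, r=3, best |Δ|=14

l=0 r=6: -2+38=36 d=33 *, r--
l=0 r=5: -2+27=25 d=22 *, r--
l=0 r=4: -2+19=17 d=14 *, r--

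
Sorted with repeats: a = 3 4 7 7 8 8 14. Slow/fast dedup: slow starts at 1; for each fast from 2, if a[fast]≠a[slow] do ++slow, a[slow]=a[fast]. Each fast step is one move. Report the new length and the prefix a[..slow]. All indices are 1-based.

slow=1 fast=2: a[fast]=4≠a[slow]=3 write a[2]=4, slow++,fast++
slow=2 fast=3: a[fast]=7≠a[slow]=4 write a[3]=7, slow++,fast++
slow=3 fast=4: a[fast]=7=a[slow] dup, fast++
slow=3 fast=5: a[fast]=8≠a[slow]=7 write a[4]=8, slow++,fast++
slow=4 fast=6: a[fast]=8=a[slow] dup, fast++
slow=4 fast=7: a[fast]=14≠a[slow]=8 write a[5]=14, slow++,fast++

length 5; prefix = [3, 4, 7, 8, 14]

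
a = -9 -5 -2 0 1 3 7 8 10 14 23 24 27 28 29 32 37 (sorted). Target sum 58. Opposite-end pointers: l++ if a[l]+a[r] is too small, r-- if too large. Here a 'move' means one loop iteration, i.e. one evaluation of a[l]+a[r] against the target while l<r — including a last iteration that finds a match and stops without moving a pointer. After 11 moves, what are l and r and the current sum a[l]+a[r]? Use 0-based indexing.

l=10, r=15, sum=55

l=0 r=16: -9+37=28 <58, l++
l=1 r=16: -5+37=32 <58, l++
l=2 r=16: -2+37=35 <58, l++
l=3 r=16: 0+37=37 <58, l++
l=4 r=16: 1+37=38 <58, l++
l=5 r=16: 3+37=40 <58, l++
l=6 r=16: 7+37=44 <58, l++
l=7 r=16: 8+37=45 <58, l++
l=8 r=16: 10+37=47 <58, l++
l=9 r=16: 14+37=51 <58, l++
l=10 r=16: 23+37=60 >58, r--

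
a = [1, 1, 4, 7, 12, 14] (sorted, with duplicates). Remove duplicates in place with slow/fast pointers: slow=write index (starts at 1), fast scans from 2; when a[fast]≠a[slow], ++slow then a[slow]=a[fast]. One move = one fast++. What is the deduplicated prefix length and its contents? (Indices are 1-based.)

length 5; prefix = [1, 4, 7, 12, 14]

(s=1,f=2) a[fast]=1=a[slow] dup → fast++
(s=1,f=3) a[fast]=4≠a[slow]=1 write a[2]=4 → slow++,fast++
(s=2,f=4) a[fast]=7≠a[slow]=4 write a[3]=7 → slow++,fast++
(s=3,f=5) a[fast]=12≠a[slow]=7 write a[4]=12 → slow++,fast++
(s=4,f=6) a[fast]=14≠a[slow]=12 write a[5]=14 → slow++,fast++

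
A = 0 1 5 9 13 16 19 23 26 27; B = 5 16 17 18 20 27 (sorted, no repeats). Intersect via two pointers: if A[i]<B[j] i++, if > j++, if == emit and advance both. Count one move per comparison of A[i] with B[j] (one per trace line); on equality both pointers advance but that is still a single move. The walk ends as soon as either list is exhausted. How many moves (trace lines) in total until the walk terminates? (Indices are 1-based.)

[i=1,j=1] 0<5 → i++
[i=2,j=1] 1<5 → i++
[i=3,j=1] 5==5 emit → i++,j++
[i=4,j=2] 9<16 → i++
[i=5,j=2] 13<16 → i++
[i=6,j=2] 16==16 emit → i++,j++
[i=7,j=3] 19>17 → j++
[i=7,j=4] 19>18 → j++
[i=7,j=5] 19<20 → i++
[i=8,j=5] 23>20 → j++
[i=8,j=6] 23<27 → i++
[i=9,j=6] 26<27 → i++
[i=10,j=6] 27==27 emit → i++,j++

13 moves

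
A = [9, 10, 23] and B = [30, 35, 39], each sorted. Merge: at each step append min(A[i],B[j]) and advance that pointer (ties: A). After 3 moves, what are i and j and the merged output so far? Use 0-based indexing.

i=3, j=0, merged so far=[9, 10, 23]

[i=0,j=0] A[i]=9<=B[j]=30 take 9 → i++
[i=1,j=0] A[i]=10<=B[j]=30 take 10 → i++
[i=2,j=0] A[i]=23<=B[j]=30 take 23 → i++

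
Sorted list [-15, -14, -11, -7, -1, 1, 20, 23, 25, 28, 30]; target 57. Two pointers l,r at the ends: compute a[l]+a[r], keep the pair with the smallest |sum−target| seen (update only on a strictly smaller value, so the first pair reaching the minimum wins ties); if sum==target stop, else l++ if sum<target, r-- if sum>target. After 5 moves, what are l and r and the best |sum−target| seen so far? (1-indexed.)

l=1 r=11: -15+30=15 d=42 *, l++
l=2 r=11: -14+30=16 d=41 *, l++
l=3 r=11: -11+30=19 d=38 *, l++
l=4 r=11: -7+30=23 d=34 *, l++
l=5 r=11: -1+30=29 d=28 *, l++

l=6, r=11, best |Δ|=28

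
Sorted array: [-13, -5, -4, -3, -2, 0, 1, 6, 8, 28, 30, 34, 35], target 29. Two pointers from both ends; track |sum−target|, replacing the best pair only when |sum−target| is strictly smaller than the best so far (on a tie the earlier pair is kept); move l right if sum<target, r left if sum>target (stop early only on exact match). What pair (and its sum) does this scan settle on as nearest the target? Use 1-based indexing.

l=1 r=13: -13+35=22 d=7 *, l++
l=2 r=13: -5+35=30 d=1 *, r--
l=2 r=12: -5+34=29 d=0 *, stop

pair (-5, 34) with sum 29 (|Δ|=0)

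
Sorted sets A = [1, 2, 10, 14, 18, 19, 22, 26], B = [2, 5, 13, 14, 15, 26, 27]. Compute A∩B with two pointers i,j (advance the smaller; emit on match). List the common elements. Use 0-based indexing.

i=0 j=0: 1<2, i++
i=1 j=0: 2==2 emit, i++,j++
i=2 j=1: 10>5, j++
i=2 j=2: 10<13, i++
i=3 j=2: 14>13, j++
i=3 j=3: 14==14 emit, i++,j++
i=4 j=4: 18>15, j++
i=4 j=5: 18<26, i++
i=5 j=5: 19<26, i++
i=6 j=5: 22<26, i++
i=7 j=5: 26==26 emit, i++,j++

intersection = [2, 14, 26]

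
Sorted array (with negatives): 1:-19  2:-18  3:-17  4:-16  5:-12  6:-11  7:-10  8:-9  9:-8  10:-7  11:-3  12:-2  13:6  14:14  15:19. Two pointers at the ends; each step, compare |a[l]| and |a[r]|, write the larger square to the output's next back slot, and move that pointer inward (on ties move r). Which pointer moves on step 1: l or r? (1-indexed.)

r

[1,15] |-19|<=|19| out[15]=361 → r--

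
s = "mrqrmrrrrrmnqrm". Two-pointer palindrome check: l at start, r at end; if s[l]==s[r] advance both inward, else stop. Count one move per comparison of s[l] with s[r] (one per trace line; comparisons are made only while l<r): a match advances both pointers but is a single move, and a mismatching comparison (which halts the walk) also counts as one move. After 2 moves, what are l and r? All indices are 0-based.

l=2, r=12

[0,14] 'm'=='m' → l++,r--
[1,13] 'r'=='r' → l++,r--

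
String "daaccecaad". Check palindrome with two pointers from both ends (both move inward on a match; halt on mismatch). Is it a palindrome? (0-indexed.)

not a palindrome (mismatch at 4,5)

[0,9] 'd'=='d' → l++,r--
[1,8] 'a'=='a' → l++,r--
[2,7] 'a'=='a' → l++,r--
[3,6] 'c'=='c' → l++,r--
[4,5] 'c'!='e' → stop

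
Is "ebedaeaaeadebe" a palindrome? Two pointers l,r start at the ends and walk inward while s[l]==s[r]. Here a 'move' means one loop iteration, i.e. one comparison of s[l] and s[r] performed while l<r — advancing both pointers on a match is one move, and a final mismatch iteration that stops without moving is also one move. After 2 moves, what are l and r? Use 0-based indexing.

l=2, r=11

l=0 r=13: 'e'=='e', l++,r--
l=1 r=12: 'b'=='b', l++,r--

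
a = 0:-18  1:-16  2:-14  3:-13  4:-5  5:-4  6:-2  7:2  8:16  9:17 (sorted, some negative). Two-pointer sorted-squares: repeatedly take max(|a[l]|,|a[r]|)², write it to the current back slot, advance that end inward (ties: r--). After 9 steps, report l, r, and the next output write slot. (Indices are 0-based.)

[0,9] |-18|>|17| out[9]=324 → l++
[1,9] |-16|<=|17| out[8]=289 → r--
[1,8] |-16|<=|16| out[7]=256 → r--
[1,7] |-16|>|2| out[6]=256 → l++
[2,7] |-14|>|2| out[5]=196 → l++
[3,7] |-13|>|2| out[4]=169 → l++
[4,7] |-5|>|2| out[3]=25 → l++
[5,7] |-4|>|2| out[2]=16 → l++
[6,7] |-2|<=|2| out[1]=4 → r--

l=6, r=6, next write slot=0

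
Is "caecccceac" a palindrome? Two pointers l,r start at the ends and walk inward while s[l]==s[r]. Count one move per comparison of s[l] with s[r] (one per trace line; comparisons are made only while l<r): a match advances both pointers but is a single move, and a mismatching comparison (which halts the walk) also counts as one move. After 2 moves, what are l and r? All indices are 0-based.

l=0 r=9: 'c'=='c', l++,r--
l=1 r=8: 'a'=='a', l++,r--

l=2, r=7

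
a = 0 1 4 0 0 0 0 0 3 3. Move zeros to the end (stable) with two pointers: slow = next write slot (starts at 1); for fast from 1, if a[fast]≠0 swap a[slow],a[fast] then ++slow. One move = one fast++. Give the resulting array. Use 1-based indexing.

[1, 4, 3, 3, 0, 0, 0, 0, 0, 0]

(s=1,f=1) a[fast]=0 → fast++
(s=1,f=2) a[fast]=1≠0 swap→a[1]=1 → slow++,fast++
(s=2,f=3) a[fast]=4≠0 swap→a[2]=4 → slow++,fast++
(s=3,f=4) a[fast]=0 → fast++
(s=3,f=5) a[fast]=0 → fast++
(s=3,f=6) a[fast]=0 → fast++
(s=3,f=7) a[fast]=0 → fast++
(s=3,f=8) a[fast]=0 → fast++
(s=3,f=9) a[fast]=3≠0 swap→a[3]=3 → slow++,fast++
(s=4,f=10) a[fast]=3≠0 swap→a[4]=3 → slow++,fast++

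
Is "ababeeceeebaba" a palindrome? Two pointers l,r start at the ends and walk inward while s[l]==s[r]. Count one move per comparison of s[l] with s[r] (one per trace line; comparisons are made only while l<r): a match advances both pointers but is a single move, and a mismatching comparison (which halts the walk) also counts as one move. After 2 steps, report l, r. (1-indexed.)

l=3, r=12

[1,14] 'a'=='a' → l++,r--
[2,13] 'b'=='b' → l++,r--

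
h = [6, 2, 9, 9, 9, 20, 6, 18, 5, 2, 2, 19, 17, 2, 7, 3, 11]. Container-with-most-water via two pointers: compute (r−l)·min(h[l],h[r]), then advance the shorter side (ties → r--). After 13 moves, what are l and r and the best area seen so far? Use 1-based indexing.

l=1 r=17: min(6,11)*16=96 best=96 *, l++
l=2 r=17: min(2,11)*15=30 best=96, l++
l=3 r=17: min(9,11)*14=126 best=126 *, l++
l=4 r=17: min(9,11)*13=117 best=126, l++
l=5 r=17: min(9,11)*12=108 best=126, l++
l=6 r=17: min(20,11)*11=121 best=126, r--
l=6 r=16: min(20,3)*10=30 best=126, r--
l=6 r=15: min(20,7)*9=63 best=126, r--
l=6 r=14: min(20,2)*8=16 best=126, r--
l=6 r=13: min(20,17)*7=119 best=126, r--
l=6 r=12: min(20,19)*6=114 best=126, r--
l=6 r=11: min(20,2)*5=10 best=126, r--
l=6 r=10: min(20,2)*4=8 best=126, r--

l=6, r=9, best area=126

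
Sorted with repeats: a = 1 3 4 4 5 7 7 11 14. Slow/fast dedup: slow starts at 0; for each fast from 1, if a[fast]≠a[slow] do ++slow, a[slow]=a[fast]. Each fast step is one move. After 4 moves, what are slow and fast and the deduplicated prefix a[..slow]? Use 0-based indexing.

slow=3, fast=5, prefix=[1, 3, 4, 5]

(s=0,f=1) a[fast]=3≠a[slow]=1 write a[1]=3 → slow++,fast++
(s=1,f=2) a[fast]=4≠a[slow]=3 write a[2]=4 → slow++,fast++
(s=2,f=3) a[fast]=4=a[slow] dup → fast++
(s=2,f=4) a[fast]=5≠a[slow]=4 write a[3]=5 → slow++,fast++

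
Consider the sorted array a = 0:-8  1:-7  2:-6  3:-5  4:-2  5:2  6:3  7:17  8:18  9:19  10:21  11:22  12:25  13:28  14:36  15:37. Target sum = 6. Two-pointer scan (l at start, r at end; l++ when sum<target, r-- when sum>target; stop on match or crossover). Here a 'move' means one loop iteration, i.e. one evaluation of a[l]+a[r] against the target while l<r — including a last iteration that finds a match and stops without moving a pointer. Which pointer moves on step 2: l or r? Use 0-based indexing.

[0,15] -8+37=29 >6 → r--
[0,14] -8+36=28 >6 → r--

r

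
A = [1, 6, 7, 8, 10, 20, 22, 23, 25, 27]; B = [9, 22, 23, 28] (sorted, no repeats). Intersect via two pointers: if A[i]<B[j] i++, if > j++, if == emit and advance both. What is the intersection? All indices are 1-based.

i=1 j=1: 1<9, i++
i=2 j=1: 6<9, i++
i=3 j=1: 7<9, i++
i=4 j=1: 8<9, i++
i=5 j=1: 10>9, j++
i=5 j=2: 10<22, i++
i=6 j=2: 20<22, i++
i=7 j=2: 22==22 emit, i++,j++
i=8 j=3: 23==23 emit, i++,j++
i=9 j=4: 25<28, i++
i=10 j=4: 27<28, i++

intersection = [22, 23]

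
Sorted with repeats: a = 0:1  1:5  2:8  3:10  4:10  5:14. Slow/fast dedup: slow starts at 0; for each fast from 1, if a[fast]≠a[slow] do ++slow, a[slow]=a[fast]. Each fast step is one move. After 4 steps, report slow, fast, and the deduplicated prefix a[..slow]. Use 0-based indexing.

slow=0 fast=1: a[fast]=5≠a[slow]=1 write a[1]=5, slow++,fast++
slow=1 fast=2: a[fast]=8≠a[slow]=5 write a[2]=8, slow++,fast++
slow=2 fast=3: a[fast]=10≠a[slow]=8 write a[3]=10, slow++,fast++
slow=3 fast=4: a[fast]=10=a[slow] dup, fast++

slow=3, fast=5, prefix=[1, 5, 8, 10]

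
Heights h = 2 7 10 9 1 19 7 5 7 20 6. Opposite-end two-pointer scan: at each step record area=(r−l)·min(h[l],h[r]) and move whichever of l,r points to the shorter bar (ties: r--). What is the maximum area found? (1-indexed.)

[1,11] min(2,6)*10=20 best=20 * → l++
[2,11] min(7,6)*9=54 best=54 * → r--
[2,10] min(7,20)*8=56 best=56 * → l++
[3,10] min(10,20)*7=70 best=70 * → l++
[4,10] min(9,20)*6=54 best=70 → l++
[5,10] min(1,20)*5=5 best=70 → l++
[6,10] min(19,20)*4=76 best=76 * → l++
[7,10] min(7,20)*3=21 best=76 → l++
[8,10] min(5,20)*2=10 best=76 → l++
[9,10] min(7,20)*1=7 best=76 → l++

max area = 76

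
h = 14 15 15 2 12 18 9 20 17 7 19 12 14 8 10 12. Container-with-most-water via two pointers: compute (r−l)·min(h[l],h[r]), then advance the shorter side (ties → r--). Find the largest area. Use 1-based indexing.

max area = 180

l=1 r=16: min(14,12)*15=180 best=180 *, r--
l=1 r=15: min(14,10)*14=140 best=180, r--
l=1 r=14: min(14,8)*13=104 best=180, r--
l=1 r=13: min(14,14)*12=168 best=180, r--
l=1 r=12: min(14,12)*11=132 best=180, r--
l=1 r=11: min(14,19)*10=140 best=180, l++
l=2 r=11: min(15,19)*9=135 best=180, l++
l=3 r=11: min(15,19)*8=120 best=180, l++
l=4 r=11: min(2,19)*7=14 best=180, l++
l=5 r=11: min(12,19)*6=72 best=180, l++
l=6 r=11: min(18,19)*5=90 best=180, l++
l=7 r=11: min(9,19)*4=36 best=180, l++
l=8 r=11: min(20,19)*3=57 best=180, r--
l=8 r=10: min(20,7)*2=14 best=180, r--
l=8 r=9: min(20,17)*1=17 best=180, r--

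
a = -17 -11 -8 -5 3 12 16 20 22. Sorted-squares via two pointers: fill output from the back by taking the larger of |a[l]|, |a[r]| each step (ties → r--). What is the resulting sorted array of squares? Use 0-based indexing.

[9, 25, 64, 121, 144, 256, 289, 400, 484]

[0,8] |-17|<=|22| out[8]=484 → r--
[0,7] |-17|<=|20| out[7]=400 → r--
[0,6] |-17|>|16| out[6]=289 → l++
[1,6] |-11|<=|16| out[5]=256 → r--
[1,5] |-11|<=|12| out[4]=144 → r--
[1,4] |-11|>|3| out[3]=121 → l++
[2,4] |-8|>|3| out[2]=64 → l++
[3,4] |-5|>|3| out[1]=25 → l++
[4,4] |3|<=|3| out[0]=9 → r--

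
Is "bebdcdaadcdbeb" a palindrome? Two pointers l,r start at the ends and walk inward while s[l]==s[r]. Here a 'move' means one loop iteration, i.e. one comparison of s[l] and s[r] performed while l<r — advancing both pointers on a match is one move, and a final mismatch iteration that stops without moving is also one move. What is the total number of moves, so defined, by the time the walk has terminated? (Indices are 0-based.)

7 moves

[0,13] 'b'=='b' → l++,r--
[1,12] 'e'=='e' → l++,r--
[2,11] 'b'=='b' → l++,r--
[3,10] 'd'=='d' → l++,r--
[4,9] 'c'=='c' → l++,r--
[5,8] 'd'=='d' → l++,r--
[6,7] 'a'=='a' → l++,r--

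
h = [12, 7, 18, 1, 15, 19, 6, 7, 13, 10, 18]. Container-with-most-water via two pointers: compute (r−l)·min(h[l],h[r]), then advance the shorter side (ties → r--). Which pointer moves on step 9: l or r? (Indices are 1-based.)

l

l=1 r=11: min(12,18)*10=120 best=120 *, l++
l=2 r=11: min(7,18)*9=63 best=120, l++
l=3 r=11: min(18,18)*8=144 best=144 *, r--
l=3 r=10: min(18,10)*7=70 best=144, r--
l=3 r=9: min(18,13)*6=78 best=144, r--
l=3 r=8: min(18,7)*5=35 best=144, r--
l=3 r=7: min(18,6)*4=24 best=144, r--
l=3 r=6: min(18,19)*3=54 best=144, l++
l=4 r=6: min(1,19)*2=2 best=144, l++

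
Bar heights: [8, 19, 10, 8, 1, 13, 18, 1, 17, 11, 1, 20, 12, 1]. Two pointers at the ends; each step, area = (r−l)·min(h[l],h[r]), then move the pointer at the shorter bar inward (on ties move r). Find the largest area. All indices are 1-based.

max area = 190

[1,14] min(8,1)*13=13 best=13 * → r--
[1,13] min(8,12)*12=96 best=96 * → l++
[2,13] min(19,12)*11=132 best=132 * → r--
[2,12] min(19,20)*10=190 best=190 * → l++
[3,12] min(10,20)*9=90 best=190 → l++
[4,12] min(8,20)*8=64 best=190 → l++
[5,12] min(1,20)*7=7 best=190 → l++
[6,12] min(13,20)*6=78 best=190 → l++
[7,12] min(18,20)*5=90 best=190 → l++
[8,12] min(1,20)*4=4 best=190 → l++
[9,12] min(17,20)*3=51 best=190 → l++
[10,12] min(11,20)*2=22 best=190 → l++
[11,12] min(1,20)*1=1 best=190 → l++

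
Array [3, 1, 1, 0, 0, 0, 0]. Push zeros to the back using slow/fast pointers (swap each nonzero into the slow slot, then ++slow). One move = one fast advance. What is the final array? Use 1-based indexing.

[3, 1, 1, 0, 0, 0, 0]

(s=1,f=1) a[fast]=3≠0 swap→a[1]=3 → slow++,fast++
(s=2,f=2) a[fast]=1≠0 swap→a[2]=1 → slow++,fast++
(s=3,f=3) a[fast]=1≠0 swap→a[3]=1 → slow++,fast++
(s=4,f=4) a[fast]=0 → fast++
(s=4,f=5) a[fast]=0 → fast++
(s=4,f=6) a[fast]=0 → fast++
(s=4,f=7) a[fast]=0 → fast++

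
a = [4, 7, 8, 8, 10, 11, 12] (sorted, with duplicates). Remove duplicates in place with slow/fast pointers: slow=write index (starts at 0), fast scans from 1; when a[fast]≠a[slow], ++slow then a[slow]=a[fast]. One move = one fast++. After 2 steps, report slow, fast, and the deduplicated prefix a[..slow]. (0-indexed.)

slow=0 fast=1: a[fast]=7≠a[slow]=4 write a[1]=7, slow++,fast++
slow=1 fast=2: a[fast]=8≠a[slow]=7 write a[2]=8, slow++,fast++

slow=2, fast=3, prefix=[4, 7, 8]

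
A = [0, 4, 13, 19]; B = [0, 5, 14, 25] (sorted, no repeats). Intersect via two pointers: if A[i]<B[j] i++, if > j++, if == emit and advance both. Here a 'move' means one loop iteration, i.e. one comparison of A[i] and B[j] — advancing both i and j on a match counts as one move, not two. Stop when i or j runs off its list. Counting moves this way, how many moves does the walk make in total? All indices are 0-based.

6 moves

[i=0,j=0] 0==0 emit → i++,j++
[i=1,j=1] 4<5 → i++
[i=2,j=1] 13>5 → j++
[i=2,j=2] 13<14 → i++
[i=3,j=2] 19>14 → j++
[i=3,j=3] 19<25 → i++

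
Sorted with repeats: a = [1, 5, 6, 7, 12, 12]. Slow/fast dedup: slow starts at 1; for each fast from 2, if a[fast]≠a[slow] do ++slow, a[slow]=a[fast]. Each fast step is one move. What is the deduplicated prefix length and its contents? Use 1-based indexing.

(s=1,f=2) a[fast]=5≠a[slow]=1 write a[2]=5 → slow++,fast++
(s=2,f=3) a[fast]=6≠a[slow]=5 write a[3]=6 → slow++,fast++
(s=3,f=4) a[fast]=7≠a[slow]=6 write a[4]=7 → slow++,fast++
(s=4,f=5) a[fast]=12≠a[slow]=7 write a[5]=12 → slow++,fast++
(s=5,f=6) a[fast]=12=a[slow] dup → fast++

length 5; prefix = [1, 5, 6, 7, 12]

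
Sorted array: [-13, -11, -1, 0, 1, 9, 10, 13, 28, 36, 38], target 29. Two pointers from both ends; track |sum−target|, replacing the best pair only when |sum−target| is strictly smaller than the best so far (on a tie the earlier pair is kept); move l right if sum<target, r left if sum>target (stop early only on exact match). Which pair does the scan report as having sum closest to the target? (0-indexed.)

pair (1, 28) with sum 29 (|Δ|=0)

l=0 r=10: -13+38=25 d=4 *, l++
l=1 r=10: -11+38=27 d=2 *, l++
l=2 r=10: -1+38=37 d=8, r--
l=2 r=9: -1+36=35 d=6, r--
l=2 r=8: -1+28=27 d=2, l++
l=3 r=8: 0+28=28 d=1 *, l++
l=4 r=8: 1+28=29 d=0 *, stop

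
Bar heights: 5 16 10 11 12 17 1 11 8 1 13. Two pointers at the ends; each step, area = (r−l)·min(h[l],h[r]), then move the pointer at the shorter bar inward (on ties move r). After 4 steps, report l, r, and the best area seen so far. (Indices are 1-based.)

l=2, r=8, best area=117

[1,11] min(5,13)*10=50 best=50 * → l++
[2,11] min(16,13)*9=117 best=117 * → r--
[2,10] min(16,1)*8=8 best=117 → r--
[2,9] min(16,8)*7=56 best=117 → r--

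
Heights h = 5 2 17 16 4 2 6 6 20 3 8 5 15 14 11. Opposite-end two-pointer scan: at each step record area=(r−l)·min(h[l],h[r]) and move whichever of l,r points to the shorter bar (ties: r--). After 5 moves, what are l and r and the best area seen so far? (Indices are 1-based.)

l=1 r=15: min(5,11)*14=70 best=70 *, l++
l=2 r=15: min(2,11)*13=26 best=70, l++
l=3 r=15: min(17,11)*12=132 best=132 *, r--
l=3 r=14: min(17,14)*11=154 best=154 *, r--
l=3 r=13: min(17,15)*10=150 best=154, r--

l=3, r=12, best area=154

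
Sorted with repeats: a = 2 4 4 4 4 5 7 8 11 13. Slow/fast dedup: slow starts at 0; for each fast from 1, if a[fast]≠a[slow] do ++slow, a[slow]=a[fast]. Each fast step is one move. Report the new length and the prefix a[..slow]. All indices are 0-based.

length 7; prefix = [2, 4, 5, 7, 8, 11, 13]

(s=0,f=1) a[fast]=4≠a[slow]=2 write a[1]=4 → slow++,fast++
(s=1,f=2) a[fast]=4=a[slow] dup → fast++
(s=1,f=3) a[fast]=4=a[slow] dup → fast++
(s=1,f=4) a[fast]=4=a[slow] dup → fast++
(s=1,f=5) a[fast]=5≠a[slow]=4 write a[2]=5 → slow++,fast++
(s=2,f=6) a[fast]=7≠a[slow]=5 write a[3]=7 → slow++,fast++
(s=3,f=7) a[fast]=8≠a[slow]=7 write a[4]=8 → slow++,fast++
(s=4,f=8) a[fast]=11≠a[slow]=8 write a[5]=11 → slow++,fast++
(s=5,f=9) a[fast]=13≠a[slow]=11 write a[6]=13 → slow++,fast++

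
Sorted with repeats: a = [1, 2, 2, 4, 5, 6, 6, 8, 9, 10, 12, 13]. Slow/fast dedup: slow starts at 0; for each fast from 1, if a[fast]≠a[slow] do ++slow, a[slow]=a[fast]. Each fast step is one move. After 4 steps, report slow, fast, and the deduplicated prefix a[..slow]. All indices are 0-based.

slow=3, fast=5, prefix=[1, 2, 4, 5]

slow=0 fast=1: a[fast]=2≠a[slow]=1 write a[1]=2, slow++,fast++
slow=1 fast=2: a[fast]=2=a[slow] dup, fast++
slow=1 fast=3: a[fast]=4≠a[slow]=2 write a[2]=4, slow++,fast++
slow=2 fast=4: a[fast]=5≠a[slow]=4 write a[3]=5, slow++,fast++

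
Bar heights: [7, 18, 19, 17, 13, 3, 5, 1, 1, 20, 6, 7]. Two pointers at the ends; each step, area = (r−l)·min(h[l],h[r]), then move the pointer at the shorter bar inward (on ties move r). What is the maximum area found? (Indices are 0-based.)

max area = 144

[0,11] min(7,7)*11=77 best=77 * → r--
[0,10] min(7,6)*10=60 best=77 → r--
[0,9] min(7,20)*9=63 best=77 → l++
[1,9] min(18,20)*8=144 best=144 * → l++
[2,9] min(19,20)*7=133 best=144 → l++
[3,9] min(17,20)*6=102 best=144 → l++
[4,9] min(13,20)*5=65 best=144 → l++
[5,9] min(3,20)*4=12 best=144 → l++
[6,9] min(5,20)*3=15 best=144 → l++
[7,9] min(1,20)*2=2 best=144 → l++
[8,9] min(1,20)*1=1 best=144 → l++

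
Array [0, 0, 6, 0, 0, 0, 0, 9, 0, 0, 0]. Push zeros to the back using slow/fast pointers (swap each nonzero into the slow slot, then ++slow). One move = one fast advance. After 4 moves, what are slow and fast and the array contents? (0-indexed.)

(s=0,f=0) a[fast]=0 → fast++
(s=0,f=1) a[fast]=0 → fast++
(s=0,f=2) a[fast]=6≠0 swap→a[0]=6 → slow++,fast++
(s=1,f=3) a[fast]=0 → fast++

slow=1, fast=4, a=[6, 0, 0, 0, 0, 0, 0, 9, 0, 0, 0]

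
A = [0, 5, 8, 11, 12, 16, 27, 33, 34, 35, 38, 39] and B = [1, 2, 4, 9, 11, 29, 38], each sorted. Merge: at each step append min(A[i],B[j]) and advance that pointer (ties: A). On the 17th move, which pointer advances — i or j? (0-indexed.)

[i=0,j=0] A[i]=0<=B[j]=1 take 0 → i++
[i=1,j=0] A[i]=5>B[j]=1 take 1 → j++
[i=1,j=1] A[i]=5>B[j]=2 take 2 → j++
[i=1,j=2] A[i]=5>B[j]=4 take 4 → j++
[i=1,j=3] A[i]=5<=B[j]=9 take 5 → i++
[i=2,j=3] A[i]=8<=B[j]=9 take 8 → i++
[i=3,j=3] A[i]=11>B[j]=9 take 9 → j++
[i=3,j=4] A[i]=11<=B[j]=11 take 11 → i++
[i=4,j=4] A[i]=12>B[j]=11 take 11 → j++
[i=4,j=5] A[i]=12<=B[j]=29 take 12 → i++
[i=5,j=5] A[i]=16<=B[j]=29 take 16 → i++
[i=6,j=5] A[i]=27<=B[j]=29 take 27 → i++
[i=7,j=5] A[i]=33>B[j]=29 take 29 → j++
[i=7,j=6] A[i]=33<=B[j]=38 take 33 → i++
[i=8,j=6] A[i]=34<=B[j]=38 take 34 → i++
[i=9,j=6] A[i]=35<=B[j]=38 take 35 → i++
[i=10,j=6] A[i]=38<=B[j]=38 take 38 → i++

i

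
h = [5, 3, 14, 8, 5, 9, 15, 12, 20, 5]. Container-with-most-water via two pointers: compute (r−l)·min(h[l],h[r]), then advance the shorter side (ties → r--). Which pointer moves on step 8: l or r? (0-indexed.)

l

l=0 r=9: min(5,5)*9=45 best=45 *, r--
l=0 r=8: min(5,20)*8=40 best=45, l++
l=1 r=8: min(3,20)*7=21 best=45, l++
l=2 r=8: min(14,20)*6=84 best=84 *, l++
l=3 r=8: min(8,20)*5=40 best=84, l++
l=4 r=8: min(5,20)*4=20 best=84, l++
l=5 r=8: min(9,20)*3=27 best=84, l++
l=6 r=8: min(15,20)*2=30 best=84, l++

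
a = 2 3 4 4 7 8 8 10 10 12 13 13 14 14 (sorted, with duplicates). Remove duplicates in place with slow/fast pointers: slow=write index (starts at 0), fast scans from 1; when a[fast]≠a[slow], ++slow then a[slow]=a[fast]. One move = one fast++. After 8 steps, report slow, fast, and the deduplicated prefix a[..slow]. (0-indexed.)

slow=0 fast=1: a[fast]=3≠a[slow]=2 write a[1]=3, slow++,fast++
slow=1 fast=2: a[fast]=4≠a[slow]=3 write a[2]=4, slow++,fast++
slow=2 fast=3: a[fast]=4=a[slow] dup, fast++
slow=2 fast=4: a[fast]=7≠a[slow]=4 write a[3]=7, slow++,fast++
slow=3 fast=5: a[fast]=8≠a[slow]=7 write a[4]=8, slow++,fast++
slow=4 fast=6: a[fast]=8=a[slow] dup, fast++
slow=4 fast=7: a[fast]=10≠a[slow]=8 write a[5]=10, slow++,fast++
slow=5 fast=8: a[fast]=10=a[slow] dup, fast++

slow=5, fast=9, prefix=[2, 3, 4, 7, 8, 10]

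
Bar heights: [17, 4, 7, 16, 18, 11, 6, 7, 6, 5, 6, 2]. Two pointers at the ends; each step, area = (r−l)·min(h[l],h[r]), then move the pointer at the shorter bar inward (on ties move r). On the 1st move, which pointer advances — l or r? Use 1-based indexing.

r

[1,12] min(17,2)*11=22 best=22 * → r--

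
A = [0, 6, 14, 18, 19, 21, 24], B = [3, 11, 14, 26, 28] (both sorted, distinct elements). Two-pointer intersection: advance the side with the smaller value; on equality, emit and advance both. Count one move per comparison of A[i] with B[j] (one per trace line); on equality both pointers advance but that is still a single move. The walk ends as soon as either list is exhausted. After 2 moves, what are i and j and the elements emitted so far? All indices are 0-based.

[i=0,j=0] 0<3 → i++
[i=1,j=0] 6>3 → j++

i=1, j=1, emitted=[]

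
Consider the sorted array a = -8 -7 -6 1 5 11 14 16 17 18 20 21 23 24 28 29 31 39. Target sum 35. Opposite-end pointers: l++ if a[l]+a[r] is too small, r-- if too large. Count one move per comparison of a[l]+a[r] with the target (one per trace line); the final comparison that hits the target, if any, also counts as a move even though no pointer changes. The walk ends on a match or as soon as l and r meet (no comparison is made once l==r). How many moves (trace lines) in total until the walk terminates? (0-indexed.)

10 moves

[0,17] -8+39=31 <35 → l++
[1,17] -7+39=32 <35 → l++
[2,17] -6+39=33 <35 → l++
[3,17] 1+39=40 >35 → r--
[3,16] 1+31=32 <35 → l++
[4,16] 5+31=36 >35 → r--
[4,15] 5+29=34 <35 → l++
[5,15] 11+29=40 >35 → r--
[5,14] 11+28=39 >35 → r--
[5,13] 11+24=35 → found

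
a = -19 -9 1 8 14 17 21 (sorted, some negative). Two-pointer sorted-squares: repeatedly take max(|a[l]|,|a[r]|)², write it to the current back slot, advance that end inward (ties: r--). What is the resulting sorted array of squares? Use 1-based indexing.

l=1 r=7: |-19|<=|21| out[7]=441, r--
l=1 r=6: |-19|>|17| out[6]=361, l++
l=2 r=6: |-9|<=|17| out[5]=289, r--
l=2 r=5: |-9|<=|14| out[4]=196, r--
l=2 r=4: |-9|>|8| out[3]=81, l++
l=3 r=4: |1|<=|8| out[2]=64, r--
l=3 r=3: |1|<=|1| out[1]=1, r--

[1, 64, 81, 196, 289, 361, 441]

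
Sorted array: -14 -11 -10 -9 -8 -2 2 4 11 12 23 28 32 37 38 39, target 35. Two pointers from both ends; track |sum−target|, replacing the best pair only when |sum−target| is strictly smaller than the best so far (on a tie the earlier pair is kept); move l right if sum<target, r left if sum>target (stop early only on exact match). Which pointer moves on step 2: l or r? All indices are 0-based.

l=0 r=15: -14+39=25 d=10 *, l++
l=1 r=15: -11+39=28 d=7 *, l++

l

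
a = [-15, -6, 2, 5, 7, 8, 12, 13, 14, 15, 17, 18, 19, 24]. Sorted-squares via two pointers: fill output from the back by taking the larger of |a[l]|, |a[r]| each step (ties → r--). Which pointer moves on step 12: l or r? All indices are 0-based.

l

l=0 r=13: |-15|<=|24| out[13]=576, r--
l=0 r=12: |-15|<=|19| out[12]=361, r--
l=0 r=11: |-15|<=|18| out[11]=324, r--
l=0 r=10: |-15|<=|17| out[10]=289, r--
l=0 r=9: |-15|<=|15| out[9]=225, r--
l=0 r=8: |-15|>|14| out[8]=225, l++
l=1 r=8: |-6|<=|14| out[7]=196, r--
l=1 r=7: |-6|<=|13| out[6]=169, r--
l=1 r=6: |-6|<=|12| out[5]=144, r--
l=1 r=5: |-6|<=|8| out[4]=64, r--
l=1 r=4: |-6|<=|7| out[3]=49, r--
l=1 r=3: |-6|>|5| out[2]=36, l++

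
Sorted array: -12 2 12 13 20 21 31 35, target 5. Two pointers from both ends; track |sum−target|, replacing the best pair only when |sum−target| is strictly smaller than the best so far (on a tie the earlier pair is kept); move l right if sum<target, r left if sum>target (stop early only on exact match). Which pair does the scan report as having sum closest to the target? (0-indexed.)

l=0 r=7: -12+35=23 d=18 *, r--
l=0 r=6: -12+31=19 d=14 *, r--
l=0 r=5: -12+21=9 d=4 *, r--
l=0 r=4: -12+20=8 d=3 *, r--
l=0 r=3: -12+13=1 d=4, l++
l=1 r=3: 2+13=15 d=10, r--
l=1 r=2: 2+12=14 d=9, r--

pair (-12, 20) with sum 8 (|Δ|=3)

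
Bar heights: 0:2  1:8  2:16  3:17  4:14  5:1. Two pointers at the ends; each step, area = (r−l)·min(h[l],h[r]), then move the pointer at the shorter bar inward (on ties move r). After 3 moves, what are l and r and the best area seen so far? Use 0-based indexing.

l=0 r=5: min(2,1)*5=5 best=5 *, r--
l=0 r=4: min(2,14)*4=8 best=8 *, l++
l=1 r=4: min(8,14)*3=24 best=24 *, l++

l=2, r=4, best area=24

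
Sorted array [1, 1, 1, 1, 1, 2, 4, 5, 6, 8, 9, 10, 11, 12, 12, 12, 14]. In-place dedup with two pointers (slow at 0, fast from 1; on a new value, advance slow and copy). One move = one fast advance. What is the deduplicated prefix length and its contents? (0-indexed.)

length 11; prefix = [1, 2, 4, 5, 6, 8, 9, 10, 11, 12, 14]

(s=0,f=1) a[fast]=1=a[slow] dup → fast++
(s=0,f=2) a[fast]=1=a[slow] dup → fast++
(s=0,f=3) a[fast]=1=a[slow] dup → fast++
(s=0,f=4) a[fast]=1=a[slow] dup → fast++
(s=0,f=5) a[fast]=2≠a[slow]=1 write a[1]=2 → slow++,fast++
(s=1,f=6) a[fast]=4≠a[slow]=2 write a[2]=4 → slow++,fast++
(s=2,f=7) a[fast]=5≠a[slow]=4 write a[3]=5 → slow++,fast++
(s=3,f=8) a[fast]=6≠a[slow]=5 write a[4]=6 → slow++,fast++
(s=4,f=9) a[fast]=8≠a[slow]=6 write a[5]=8 → slow++,fast++
(s=5,f=10) a[fast]=9≠a[slow]=8 write a[6]=9 → slow++,fast++
(s=6,f=11) a[fast]=10≠a[slow]=9 write a[7]=10 → slow++,fast++
(s=7,f=12) a[fast]=11≠a[slow]=10 write a[8]=11 → slow++,fast++
(s=8,f=13) a[fast]=12≠a[slow]=11 write a[9]=12 → slow++,fast++
(s=9,f=14) a[fast]=12=a[slow] dup → fast++
(s=9,f=15) a[fast]=12=a[slow] dup → fast++
(s=9,f=16) a[fast]=14≠a[slow]=12 write a[10]=14 → slow++,fast++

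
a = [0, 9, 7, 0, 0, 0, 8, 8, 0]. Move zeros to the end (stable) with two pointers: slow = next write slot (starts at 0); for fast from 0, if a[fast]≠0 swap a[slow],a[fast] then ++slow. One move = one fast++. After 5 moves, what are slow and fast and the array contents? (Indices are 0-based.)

slow=2, fast=5, a=[9, 7, 0, 0, 0, 0, 8, 8, 0]

slow=0 fast=0: a[fast]=0, fast++
slow=0 fast=1: a[fast]=9≠0 swap→a[0]=9, slow++,fast++
slow=1 fast=2: a[fast]=7≠0 swap→a[1]=7, slow++,fast++
slow=2 fast=3: a[fast]=0, fast++
slow=2 fast=4: a[fast]=0, fast++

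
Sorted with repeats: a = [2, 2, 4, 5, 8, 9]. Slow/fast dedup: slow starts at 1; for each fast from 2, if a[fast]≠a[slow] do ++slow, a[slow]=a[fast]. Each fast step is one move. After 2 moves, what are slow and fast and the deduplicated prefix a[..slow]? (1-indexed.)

slow=2, fast=4, prefix=[2, 4]

slow=1 fast=2: a[fast]=2=a[slow] dup, fast++
slow=1 fast=3: a[fast]=4≠a[slow]=2 write a[2]=4, slow++,fast++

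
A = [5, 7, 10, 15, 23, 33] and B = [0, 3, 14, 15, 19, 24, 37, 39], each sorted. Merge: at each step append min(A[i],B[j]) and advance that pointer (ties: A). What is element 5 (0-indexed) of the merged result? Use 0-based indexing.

merged[5] = 14

[i=0,j=0] A[i]=5>B[j]=0 take 0 → j++
[i=0,j=1] A[i]=5>B[j]=3 take 3 → j++
[i=0,j=2] A[i]=5<=B[j]=14 take 5 → i++
[i=1,j=2] A[i]=7<=B[j]=14 take 7 → i++
[i=2,j=2] A[i]=10<=B[j]=14 take 10 → i++
[i=3,j=2] A[i]=15>B[j]=14 take 14 → j++
[i=3,j=3] A[i]=15<=B[j]=15 take 15 → i++
[i=4,j=3] A[i]=23>B[j]=15 take 15 → j++
[i=4,j=4] A[i]=23>B[j]=19 take 19 → j++
[i=4,j=5] A[i]=23<=B[j]=24 take 23 → i++
[i=5,j=5] A[i]=33>B[j]=24 take 24 → j++
[i=5,j=6] A[i]=33<=B[j]=37 take 33 → i++
[i=6,j=6] A done, take B[j]=37 → j++
[i=6,j=7] A done, take B[j]=39 → j++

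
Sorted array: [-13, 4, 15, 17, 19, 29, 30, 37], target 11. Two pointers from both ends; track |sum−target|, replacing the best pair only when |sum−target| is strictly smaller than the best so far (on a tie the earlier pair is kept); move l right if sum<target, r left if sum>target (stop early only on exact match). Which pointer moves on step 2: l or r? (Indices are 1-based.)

l=1 r=8: -13+37=24 d=13 *, r--
l=1 r=7: -13+30=17 d=6 *, r--

r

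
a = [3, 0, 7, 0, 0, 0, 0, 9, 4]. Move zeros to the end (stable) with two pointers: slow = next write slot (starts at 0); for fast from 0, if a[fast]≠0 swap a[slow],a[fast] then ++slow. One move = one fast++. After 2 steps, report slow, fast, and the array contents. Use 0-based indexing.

slow=1, fast=2, a=[3, 0, 7, 0, 0, 0, 0, 9, 4]

slow=0 fast=0: a[fast]=3≠0 swap→a[0]=3, slow++,fast++
slow=1 fast=1: a[fast]=0, fast++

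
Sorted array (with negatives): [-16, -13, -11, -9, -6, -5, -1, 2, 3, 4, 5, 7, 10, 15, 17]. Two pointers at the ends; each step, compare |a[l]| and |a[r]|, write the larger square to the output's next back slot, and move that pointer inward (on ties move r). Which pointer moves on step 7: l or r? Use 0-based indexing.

l

l=0 r=14: |-16|<=|17| out[14]=289, r--
l=0 r=13: |-16|>|15| out[13]=256, l++
l=1 r=13: |-13|<=|15| out[12]=225, r--
l=1 r=12: |-13|>|10| out[11]=169, l++
l=2 r=12: |-11|>|10| out[10]=121, l++
l=3 r=12: |-9|<=|10| out[9]=100, r--
l=3 r=11: |-9|>|7| out[8]=81, l++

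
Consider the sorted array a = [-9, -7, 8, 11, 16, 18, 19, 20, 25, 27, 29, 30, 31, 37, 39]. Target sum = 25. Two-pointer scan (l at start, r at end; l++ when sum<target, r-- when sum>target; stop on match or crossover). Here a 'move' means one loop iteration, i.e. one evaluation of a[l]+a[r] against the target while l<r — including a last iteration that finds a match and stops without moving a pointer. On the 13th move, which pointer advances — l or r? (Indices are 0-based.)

l=0 r=14: -9+39=30 >25, r--
l=0 r=13: -9+37=28 >25, r--
l=0 r=12: -9+31=22 <25, l++
l=1 r=12: -7+31=24 <25, l++
l=2 r=12: 8+31=39 >25, r--
l=2 r=11: 8+30=38 >25, r--
l=2 r=10: 8+29=37 >25, r--
l=2 r=9: 8+27=35 >25, r--
l=2 r=8: 8+25=33 >25, r--
l=2 r=7: 8+20=28 >25, r--
l=2 r=6: 8+19=27 >25, r--
l=2 r=5: 8+18=26 >25, r--
l=2 r=4: 8+16=24 <25, l++

l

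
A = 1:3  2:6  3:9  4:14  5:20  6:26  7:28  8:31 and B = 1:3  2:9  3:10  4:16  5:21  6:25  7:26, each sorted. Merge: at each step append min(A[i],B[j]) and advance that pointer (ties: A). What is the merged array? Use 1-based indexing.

[3, 3, 6, 9, 9, 10, 14, 16, 20, 21, 25, 26, 26, 28, 31]

i=1 j=1: A[i]=3<=B[j]=3 take 3, i++
i=2 j=1: A[i]=6>B[j]=3 take 3, j++
i=2 j=2: A[i]=6<=B[j]=9 take 6, i++
i=3 j=2: A[i]=9<=B[j]=9 take 9, i++
i=4 j=2: A[i]=14>B[j]=9 take 9, j++
i=4 j=3: A[i]=14>B[j]=10 take 10, j++
i=4 j=4: A[i]=14<=B[j]=16 take 14, i++
i=5 j=4: A[i]=20>B[j]=16 take 16, j++
i=5 j=5: A[i]=20<=B[j]=21 take 20, i++
i=6 j=5: A[i]=26>B[j]=21 take 21, j++
i=6 j=6: A[i]=26>B[j]=25 take 25, j++
i=6 j=7: A[i]=26<=B[j]=26 take 26, i++
i=7 j=7: A[i]=28>B[j]=26 take 26, j++
i=7 j=8: B done, take A[i]=28, i++
i=8 j=8: B done, take A[i]=31, i++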